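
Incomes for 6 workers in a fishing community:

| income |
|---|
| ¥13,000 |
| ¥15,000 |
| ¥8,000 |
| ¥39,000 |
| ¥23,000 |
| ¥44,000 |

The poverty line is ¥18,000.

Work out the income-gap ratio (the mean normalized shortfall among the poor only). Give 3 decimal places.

Incomes under z: ¥8,000, ¥13,000, ¥15,000 (q = 3 of N = 6).
Relative gaps: 0.5556, 0.2778, 0.1667; sum = 1.000000.
The income-gap ratio divides by q (the poor only): 1.000000 / 3 = 0.333.

0.333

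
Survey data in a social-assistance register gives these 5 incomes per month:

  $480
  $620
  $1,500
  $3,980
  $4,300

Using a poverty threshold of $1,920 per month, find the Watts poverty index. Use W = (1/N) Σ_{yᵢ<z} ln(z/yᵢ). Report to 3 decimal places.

0.553

Incomes under z: $480, $620, $1,500 (q = 3 of N = 5).
Log gaps: ln(1920/480) = 1.3863; ln(1920/620) = 1.1304; ln(1920/1500) = 0.2469.
W = 2.763515 / 5 = 0.553.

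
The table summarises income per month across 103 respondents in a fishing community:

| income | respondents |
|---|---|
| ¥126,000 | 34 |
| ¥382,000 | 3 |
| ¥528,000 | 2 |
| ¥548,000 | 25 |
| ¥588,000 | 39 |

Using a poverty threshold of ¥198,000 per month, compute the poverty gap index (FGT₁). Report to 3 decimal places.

0.120

Poor units: 34×¥126,000 (q = 34 of N = 103).
Normalized shortfalls: (198000−126000)/198000 = 0.3636 (×34).
Sum of shortfalls = 12.363636; P₁ averages over all N: 12.363636 / 103 = 0.120.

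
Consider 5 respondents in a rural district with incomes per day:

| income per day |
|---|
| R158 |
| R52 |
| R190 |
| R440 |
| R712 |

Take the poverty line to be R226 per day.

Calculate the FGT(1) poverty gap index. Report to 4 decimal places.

Poor units: R52, R158, R190 (q = 3 of N = 5).
Gap ratios (z−y)/z: (226−52)/226 = 0.7699; (226−158)/226 = 0.3009; (226−190)/226 = 0.1593.
Σ = 1.230088. Dividing by the full population N = 5 gives P₁ = 0.2460.

0.2460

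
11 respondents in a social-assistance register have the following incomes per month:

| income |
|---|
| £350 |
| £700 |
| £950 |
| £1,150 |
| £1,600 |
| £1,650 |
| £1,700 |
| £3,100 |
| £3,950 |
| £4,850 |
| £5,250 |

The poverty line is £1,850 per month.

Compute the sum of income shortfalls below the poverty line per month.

Below z: £350, £700, £950, £1,150, £1,600, £1,650, £1,700 (q = 7 of N = 11).
Individual gaps: 1850−350 = 1500; 1850−700 = 1150; 1850−950 = 900; 1850−1150 = 700; 1850−1600 = 250; 1850−1650 = 200; 1850−1700 = 150.
Aggregate gap = £4,850.

£4,850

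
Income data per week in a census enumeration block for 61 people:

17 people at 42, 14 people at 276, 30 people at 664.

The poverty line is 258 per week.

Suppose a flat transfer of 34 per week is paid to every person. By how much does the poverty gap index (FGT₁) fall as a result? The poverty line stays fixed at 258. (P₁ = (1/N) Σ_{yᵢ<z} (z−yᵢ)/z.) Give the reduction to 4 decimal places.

Before: below the line — 17×42; poverty gap index (FGT₁) = 0.233321.
After the 34 transfer: below the line — 17×76; poverty gap index (FGT₁) = 0.196594.
Reduction = 0.233321 − 0.196594 = 0.0367.

0.0367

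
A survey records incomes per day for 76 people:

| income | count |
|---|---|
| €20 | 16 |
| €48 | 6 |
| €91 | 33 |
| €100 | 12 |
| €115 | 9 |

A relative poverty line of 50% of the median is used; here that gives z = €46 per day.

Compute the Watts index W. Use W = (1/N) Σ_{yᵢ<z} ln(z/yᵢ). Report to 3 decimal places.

0.175

Poor units: 16×€20 (q = 16 of N = 76).
Log shortfalls: ln(46/20) = 0.8329 (×16).
W = 13.326546 / 76 = 0.175.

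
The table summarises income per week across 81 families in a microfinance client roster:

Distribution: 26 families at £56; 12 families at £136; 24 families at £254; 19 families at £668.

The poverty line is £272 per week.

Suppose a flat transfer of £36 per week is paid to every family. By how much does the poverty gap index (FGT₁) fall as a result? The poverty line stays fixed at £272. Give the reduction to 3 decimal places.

Before: below the line — 26×£56, 12×£136, 24×£254; poverty gap index (FGT₁) = 0.34858.
After the £36 transfer: below the line — 26×£92, 12×£172; poverty gap index (FGT₁) = 0.26688.
Reduction = 0.34858 − 0.26688 = 0.082.

0.082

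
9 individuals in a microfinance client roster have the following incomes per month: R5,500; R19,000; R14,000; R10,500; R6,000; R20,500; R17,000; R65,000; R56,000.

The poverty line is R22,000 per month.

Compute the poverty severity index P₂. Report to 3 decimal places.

Poor units: R5,500, R6,000, R10,500, R14,000, R17,000, R19,000, R20,500 (q = 7 of N = 9).
Relative gaps: (22000−5500)/22000 = 0.7500; (22000−6000)/22000 = 0.7273; (22000−10500)/22000 = 0.5227; (22000−14000)/22000 = 0.3636; (22000−17000)/22000 = 0.2273; (22000−19000)/22000 = 0.1364; (22000−20500)/22000 = 0.0682.
Squared: 0.5625; 0.5289; 0.2732; 0.1322; 0.0517; 0.0186; 0.0046.
Sum = 1.571798; P₂ = 1.571798 / 9 = 0.175.

0.175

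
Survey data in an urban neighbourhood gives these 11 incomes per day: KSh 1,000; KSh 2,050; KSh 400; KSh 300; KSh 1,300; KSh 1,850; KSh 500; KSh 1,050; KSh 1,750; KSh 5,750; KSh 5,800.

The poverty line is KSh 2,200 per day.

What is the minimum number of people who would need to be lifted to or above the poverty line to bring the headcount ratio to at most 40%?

9 of the 11 people are poor, so H = 9/11 = 0.818.
A headcount ratio of at most 40% allows at most ⌊0.40 × 11⌋ = 4 poor people.
So at least 9 − 4 = 5 must be lifted.

5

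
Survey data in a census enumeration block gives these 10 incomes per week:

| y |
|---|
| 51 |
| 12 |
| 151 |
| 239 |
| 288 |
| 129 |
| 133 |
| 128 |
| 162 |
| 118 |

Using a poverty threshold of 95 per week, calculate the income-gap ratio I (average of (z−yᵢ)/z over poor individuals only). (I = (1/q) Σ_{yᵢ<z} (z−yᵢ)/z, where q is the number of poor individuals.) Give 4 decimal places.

Below z: 12, 51 (q = 2 of N = 10).
Relative gaps: 0.8737, 0.4632; sum = 1.336842.
The income-gap ratio divides by q (the poor only): 1.336842 / 2 = 0.6684.

0.6684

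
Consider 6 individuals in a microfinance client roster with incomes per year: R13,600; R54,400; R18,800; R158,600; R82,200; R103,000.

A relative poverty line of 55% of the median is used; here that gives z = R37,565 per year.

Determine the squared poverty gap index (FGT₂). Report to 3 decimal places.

Poor units: R13,600, R18,800 (q = 2 of N = 6).
Normalized shortfalls: (37565−13600)/37565 = 0.6380; (37565−18800)/37565 = 0.4995.
Squared: 0.4070; 0.2495.
Sum = 0.656528; P₂ = 0.656528 / 6 = 0.109.

0.109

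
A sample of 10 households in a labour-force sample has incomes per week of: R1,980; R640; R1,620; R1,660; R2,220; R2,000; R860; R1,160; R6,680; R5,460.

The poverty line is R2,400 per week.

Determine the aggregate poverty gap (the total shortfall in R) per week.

Below the line: R640, R860, R1,160, R1,620, R1,660, R1,980, R2,000, R2,220 (q = 8 of N = 10).
Individual gaps: 2400−640 = 1760; 2400−860 = 1540; 2400−1160 = 1240; 2400−1620 = 780; 2400−1660 = 740; 2400−1980 = 420; 2400−2000 = 400; 2400−2220 = 180.
Aggregate gap = R7,060.

R7,060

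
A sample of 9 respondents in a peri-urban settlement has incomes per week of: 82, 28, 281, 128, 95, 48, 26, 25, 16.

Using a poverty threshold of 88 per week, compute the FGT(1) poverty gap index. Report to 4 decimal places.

0.3826

Below z: 16, 25, 26, 28, 48, 82 (q = 6 of N = 9).
Normalized shortfalls: (88−16)/88 = 0.8182; (88−25)/88 = 0.7159; (88−26)/88 = 0.7045; (88−28)/88 = 0.6818; (88−48)/88 = 0.4545; (88−82)/88 = 0.0682.
Σ = 3.443182. Dividing by the full population N = 9 gives P₁ = 0.3826.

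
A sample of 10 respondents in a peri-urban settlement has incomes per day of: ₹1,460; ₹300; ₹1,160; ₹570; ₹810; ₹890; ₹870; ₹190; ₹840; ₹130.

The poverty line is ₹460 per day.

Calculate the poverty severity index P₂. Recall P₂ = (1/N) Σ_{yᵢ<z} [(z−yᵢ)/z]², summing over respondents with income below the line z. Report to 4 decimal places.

Below the line: ₹130, ₹190, ₹300 (q = 3 of N = 10).
Shortfall ratios: (460−130)/460 = 0.7174; (460−190)/460 = 0.5870; (460−300)/460 = 0.3478.
Squared: 0.5147; 0.3445; 0.1210.
Sum = 0.980151; P₂ = 0.980151 / 10 = 0.0980.

0.0980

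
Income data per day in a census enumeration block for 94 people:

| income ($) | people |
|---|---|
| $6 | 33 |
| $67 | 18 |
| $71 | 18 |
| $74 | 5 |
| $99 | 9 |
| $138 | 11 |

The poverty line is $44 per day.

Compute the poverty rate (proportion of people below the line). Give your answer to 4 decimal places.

0.3511

33 of the 94 people have income below $44.
H = 33/94 = 0.3511.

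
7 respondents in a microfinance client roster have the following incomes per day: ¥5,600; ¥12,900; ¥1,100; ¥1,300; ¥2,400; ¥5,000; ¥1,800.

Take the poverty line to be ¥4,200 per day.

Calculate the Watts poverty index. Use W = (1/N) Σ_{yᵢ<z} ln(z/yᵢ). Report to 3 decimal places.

Below the line: ¥1,100, ¥1,300, ¥1,800, ¥2,400 (q = 4 of N = 7).
ln(z/y) terms: ln(4200/1100) = 1.3398; ln(4200/1300) = 1.1727; ln(4200/1800) = 0.8473; ln(4200/2400) = 0.5596.
W = 3.919408 / 7 = 0.560.

0.560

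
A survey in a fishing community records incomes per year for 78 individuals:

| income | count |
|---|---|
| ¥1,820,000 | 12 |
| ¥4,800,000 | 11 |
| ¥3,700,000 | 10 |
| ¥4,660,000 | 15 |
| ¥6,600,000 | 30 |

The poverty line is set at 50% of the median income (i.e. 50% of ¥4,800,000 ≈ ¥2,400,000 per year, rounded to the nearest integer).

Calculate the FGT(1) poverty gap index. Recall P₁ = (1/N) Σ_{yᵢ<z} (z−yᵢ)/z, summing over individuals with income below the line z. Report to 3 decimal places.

0.037

Poor units: 12×¥1,820,000 (q = 12 of N = 78).
Normalized shortfalls: (2400000−1820000)/2400000 = 0.2417 (×12).
Sum of shortfalls = 2.900000; P₁ averages over all N: 2.900000 / 78 = 0.037.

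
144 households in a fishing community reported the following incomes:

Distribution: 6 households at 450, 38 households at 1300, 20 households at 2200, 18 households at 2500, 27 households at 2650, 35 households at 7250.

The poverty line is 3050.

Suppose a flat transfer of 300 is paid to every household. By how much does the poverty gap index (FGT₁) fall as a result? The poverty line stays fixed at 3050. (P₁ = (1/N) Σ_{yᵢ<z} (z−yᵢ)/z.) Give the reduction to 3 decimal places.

Before: below the line — 6×450, 38×1300, 20×2200, 18×2500, 27×2650; poverty gap index (FGT₁) = 0.27277.
After the 300 transfer: below the line — 6×750, 38×1600, 20×2500, 18×2800, 27×2950; poverty gap index (FGT₁) = 0.19832.
Reduction = 0.27277 − 0.19832 = 0.074.

0.074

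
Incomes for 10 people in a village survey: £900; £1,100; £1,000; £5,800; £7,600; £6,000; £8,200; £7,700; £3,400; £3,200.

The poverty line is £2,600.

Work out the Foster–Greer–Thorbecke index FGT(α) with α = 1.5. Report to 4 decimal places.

Below the line: £900, £1,000, £1,100 (q = 3 of N = 10).
Relative gaps: (2600−900)/2600 = 0.6538; (2600−1000)/2600 = 0.6154; (2600−1100)/2600 = 0.5769.
Raised to α = 1.5: 0.52870; 0.48275; 0.43820.
Sum = 1.449657; FGT(1.5) = 1.449657 / 10 = 0.1450.

0.1450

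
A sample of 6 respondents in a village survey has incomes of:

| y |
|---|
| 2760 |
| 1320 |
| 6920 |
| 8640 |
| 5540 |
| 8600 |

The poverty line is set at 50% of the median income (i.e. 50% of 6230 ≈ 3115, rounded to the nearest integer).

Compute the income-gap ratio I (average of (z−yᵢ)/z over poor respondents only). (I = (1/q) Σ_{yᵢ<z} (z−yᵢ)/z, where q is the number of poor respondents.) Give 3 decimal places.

Poor units: 1320, 2760 (q = 2 of N = 6).
Relative gaps: 0.5762, 0.1140; sum = 0.690209.
The income-gap ratio divides by q (the poor only): 0.690209 / 2 = 0.345.

0.345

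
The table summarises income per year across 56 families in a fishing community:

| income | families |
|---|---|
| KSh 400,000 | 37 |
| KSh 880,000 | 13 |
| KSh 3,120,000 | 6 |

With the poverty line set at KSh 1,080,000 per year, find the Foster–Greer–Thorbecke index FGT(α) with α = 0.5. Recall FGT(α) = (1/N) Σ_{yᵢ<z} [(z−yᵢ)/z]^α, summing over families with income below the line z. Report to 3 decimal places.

Poor units: 37×KSh 400,000, 13×KSh 880,000 (q = 50 of N = 56).
Gap ratios (z−y)/z: (1080000−400000)/1080000 = 0.6296 (×37); (1080000−880000)/1080000 = 0.1852 (×13).
Raised to α = 0.5: 0.79349 (×37); 0.43033 (×13).
Sum = 34.953515; FGT(0.5) = 34.953515 / 56 = 0.624.

0.624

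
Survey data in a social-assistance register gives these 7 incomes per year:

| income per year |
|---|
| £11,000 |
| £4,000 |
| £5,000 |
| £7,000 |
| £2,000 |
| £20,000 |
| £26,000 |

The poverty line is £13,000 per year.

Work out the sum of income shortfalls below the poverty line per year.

Below z: £2,000, £4,000, £5,000, £7,000, £11,000 (q = 5 of N = 7).
Individual gaps: 13000−2000 = 11000; 13000−4000 = 9000; 13000−5000 = 8000; 13000−7000 = 6000; 13000−11000 = 2000.
Aggregate gap = £36,000.

£36,000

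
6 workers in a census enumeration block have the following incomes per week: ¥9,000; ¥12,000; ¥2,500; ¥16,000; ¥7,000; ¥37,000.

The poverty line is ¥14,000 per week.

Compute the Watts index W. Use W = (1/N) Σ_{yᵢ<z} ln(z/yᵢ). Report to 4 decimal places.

0.5020

Below the line: ¥2,500, ¥7,000, ¥9,000, ¥12,000 (q = 4 of N = 6).
ln(z/y) terms: ln(14000/2500) = 1.7228; ln(14000/7000) = 0.6931; ln(14000/9000) = 0.4418; ln(14000/12000) = 0.1542.
W = 3.011897 / 6 = 0.5020.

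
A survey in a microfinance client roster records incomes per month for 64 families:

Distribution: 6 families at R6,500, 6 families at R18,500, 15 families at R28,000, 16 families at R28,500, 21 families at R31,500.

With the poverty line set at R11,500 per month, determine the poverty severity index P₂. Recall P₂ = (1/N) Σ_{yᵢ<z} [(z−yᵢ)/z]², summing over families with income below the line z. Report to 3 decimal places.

0.018

Below the line: 6×R6,500 (q = 6 of N = 64).
Shortfall ratios: (11500−6500)/11500 = 0.4348 (×6).
Squared: 0.1890 (×6).
Sum = 1.134216; P₂ = 1.134216 / 64 = 0.018.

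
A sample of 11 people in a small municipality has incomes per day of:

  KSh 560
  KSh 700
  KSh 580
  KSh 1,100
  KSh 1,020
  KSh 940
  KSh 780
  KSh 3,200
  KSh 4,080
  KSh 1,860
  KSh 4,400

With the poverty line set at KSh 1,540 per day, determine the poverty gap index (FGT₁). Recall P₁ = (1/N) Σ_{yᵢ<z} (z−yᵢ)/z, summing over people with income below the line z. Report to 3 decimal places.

0.301

Poor units: KSh 560, KSh 580, KSh 700, KSh 780, KSh 940, KSh 1,020, KSh 1,100 (q = 7 of N = 11).
Relative gaps: (1540−560)/1540 = 0.6364; (1540−580)/1540 = 0.6234; (1540−700)/1540 = 0.5455; (1540−780)/1540 = 0.4935; (1540−940)/1540 = 0.3896; (1540−1020)/1540 = 0.3377; (1540−1100)/1540 = 0.2857.
Sum of shortfalls = 3.311688; P₁ averages over all N: 3.311688 / 11 = 0.301.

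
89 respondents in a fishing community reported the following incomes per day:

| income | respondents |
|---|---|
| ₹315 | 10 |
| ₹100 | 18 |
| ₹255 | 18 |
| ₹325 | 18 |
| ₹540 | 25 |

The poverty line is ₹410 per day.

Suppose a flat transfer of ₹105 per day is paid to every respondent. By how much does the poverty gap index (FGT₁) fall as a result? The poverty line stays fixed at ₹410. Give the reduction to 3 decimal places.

0.172

Before: below the line — 18×₹100, 18×₹255, 10×₹315, 18×₹325; poverty gap index (FGT₁) = 0.29734.
After the ₹105 transfer: below the line — 18×₹205, 18×₹360; poverty gap index (FGT₁) = 0.12579.
Reduction = 0.29734 − 0.12579 = 0.172.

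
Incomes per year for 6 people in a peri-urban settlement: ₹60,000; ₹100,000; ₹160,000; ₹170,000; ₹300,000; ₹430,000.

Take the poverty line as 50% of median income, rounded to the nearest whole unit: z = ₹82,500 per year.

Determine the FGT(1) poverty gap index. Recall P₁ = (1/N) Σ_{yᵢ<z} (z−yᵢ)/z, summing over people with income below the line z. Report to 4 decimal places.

Below z: ₹60,000 (q = 1 of N = 6).
Shortfall ratios: (82500−60000)/82500 = 0.2727.
Sum of shortfalls = 0.272727; P₁ averages over all N: 0.272727 / 6 = 0.0455.

0.0455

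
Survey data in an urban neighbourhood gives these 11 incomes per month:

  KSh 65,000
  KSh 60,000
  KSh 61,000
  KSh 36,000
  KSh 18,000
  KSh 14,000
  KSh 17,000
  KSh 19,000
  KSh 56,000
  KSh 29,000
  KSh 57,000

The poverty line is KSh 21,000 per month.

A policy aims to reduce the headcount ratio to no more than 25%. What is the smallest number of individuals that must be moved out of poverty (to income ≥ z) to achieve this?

2

Currently q = 4 of N = 11 are below the line (H = 0.364).
A headcount ratio of at most 25% allows at most ⌊0.25 × 11⌋ = 2 poor individuals.
So at least 4 − 2 = 2 must be lifted.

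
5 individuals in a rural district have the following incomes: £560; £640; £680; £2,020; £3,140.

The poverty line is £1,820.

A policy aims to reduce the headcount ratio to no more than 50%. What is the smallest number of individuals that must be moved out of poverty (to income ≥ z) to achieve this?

3 of the 5 individuals are poor, so H = 3/5 = 0.600.
A headcount ratio of at most 50% allows at most ⌊0.50 × 5⌋ = 2 poor individuals.
So at least 3 − 2 = 1 must be lifted.

1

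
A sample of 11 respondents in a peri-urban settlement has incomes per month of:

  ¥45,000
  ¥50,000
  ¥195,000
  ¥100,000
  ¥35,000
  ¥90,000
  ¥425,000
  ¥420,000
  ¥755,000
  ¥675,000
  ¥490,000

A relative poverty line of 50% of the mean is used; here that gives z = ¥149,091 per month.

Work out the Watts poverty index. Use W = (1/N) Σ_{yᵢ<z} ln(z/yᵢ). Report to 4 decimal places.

Below z: ¥35,000, ¥45,000, ¥50,000, ¥90,000, ¥100,000 (q = 5 of N = 11).
Log gaps: ln(149091/35000) = 1.4492; ln(149091/45000) = 1.1979; ln(149091/50000) = 1.0925; ln(149091/90000) = 0.5047; ln(149091/100000) = 0.3994.
W = 4.643771 / 11 = 0.4222.

0.4222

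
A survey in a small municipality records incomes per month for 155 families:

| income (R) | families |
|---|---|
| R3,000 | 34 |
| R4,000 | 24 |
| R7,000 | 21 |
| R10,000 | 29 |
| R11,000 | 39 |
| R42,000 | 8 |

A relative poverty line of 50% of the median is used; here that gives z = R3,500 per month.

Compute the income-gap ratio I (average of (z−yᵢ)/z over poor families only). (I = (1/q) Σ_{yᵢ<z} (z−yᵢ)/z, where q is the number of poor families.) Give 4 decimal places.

Incomes under z: 34×R3,000 (q = 34 of N = 155).
Shortfall ratios (z−y)/z: 0.1429 (×34); sum = 4.857143.
I averages over the q = 34 poor units only: 4.857143 / 34 = 0.1429.

0.1429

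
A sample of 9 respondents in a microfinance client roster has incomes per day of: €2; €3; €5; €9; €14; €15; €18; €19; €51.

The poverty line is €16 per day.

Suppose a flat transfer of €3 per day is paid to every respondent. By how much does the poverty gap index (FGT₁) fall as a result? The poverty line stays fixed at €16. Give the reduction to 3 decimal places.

Before: below the line — €2, €3, €5, €9, €14, €15; poverty gap index (FGT₁) = 0.33333.
After the €3 transfer: below the line — €5, €6, €8, €12; poverty gap index (FGT₁) = 0.22917.
Reduction = 0.33333 − 0.22917 = 0.104.

0.104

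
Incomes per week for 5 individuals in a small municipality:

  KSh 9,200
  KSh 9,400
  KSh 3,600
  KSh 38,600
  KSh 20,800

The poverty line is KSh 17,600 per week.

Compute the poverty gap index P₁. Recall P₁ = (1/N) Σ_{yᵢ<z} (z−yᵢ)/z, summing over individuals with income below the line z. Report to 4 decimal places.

Incomes under z: KSh 3,600, KSh 9,200, KSh 9,400 (q = 3 of N = 5).
Relative gaps: (17600−3600)/17600 = 0.7955; (17600−9200)/17600 = 0.4773; (17600−9400)/17600 = 0.4659.
Sum of shortfalls = 1.738636; P₁ averages over all N: 1.738636 / 5 = 0.3477.

0.3477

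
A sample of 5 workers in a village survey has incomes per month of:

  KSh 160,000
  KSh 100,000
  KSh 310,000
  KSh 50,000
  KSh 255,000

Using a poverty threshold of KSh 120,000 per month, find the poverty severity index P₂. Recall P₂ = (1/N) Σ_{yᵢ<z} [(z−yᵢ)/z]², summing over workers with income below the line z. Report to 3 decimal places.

Below the line: KSh 50,000, KSh 100,000 (q = 2 of N = 5).
Relative gaps: (120000−50000)/120000 = 0.5833; (120000−100000)/120000 = 0.1667.
Squared: 0.3403; 0.0278.
Sum = 0.368056; P₂ = 0.368056 / 5 = 0.074.

0.074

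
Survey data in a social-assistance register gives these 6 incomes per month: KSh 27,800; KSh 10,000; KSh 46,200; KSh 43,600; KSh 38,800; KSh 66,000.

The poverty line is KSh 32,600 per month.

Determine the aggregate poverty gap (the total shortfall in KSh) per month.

KSh 27,400

Incomes under z: KSh 10,000, KSh 27,800 (q = 2 of N = 6).
Individual gaps: 32600−10000 = 22600; 32600−27800 = 4800.
Aggregate gap = KSh 27,400.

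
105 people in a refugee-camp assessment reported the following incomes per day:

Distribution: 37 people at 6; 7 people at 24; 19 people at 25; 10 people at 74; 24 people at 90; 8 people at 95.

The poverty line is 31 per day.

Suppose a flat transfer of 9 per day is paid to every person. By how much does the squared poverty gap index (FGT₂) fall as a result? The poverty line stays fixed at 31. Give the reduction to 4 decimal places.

0.1455

Before: below the line — 37×6, 7×24, 19×25; squared poverty gap index (FGT₂) = 0.239354.
After the 9 transfer: below the line — 37×15; squared poverty gap index (FGT₂) = 0.093870.
Reduction = 0.239354 − 0.093870 = 0.1455.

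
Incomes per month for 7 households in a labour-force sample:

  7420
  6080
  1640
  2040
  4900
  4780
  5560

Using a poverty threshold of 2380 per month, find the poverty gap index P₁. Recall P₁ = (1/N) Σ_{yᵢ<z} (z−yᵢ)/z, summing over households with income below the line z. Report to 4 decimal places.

Poor units: 1640, 2040 (q = 2 of N = 7).
Shortfall ratios: (2380−1640)/2380 = 0.3109; (2380−2040)/2380 = 0.1429.
Sum of shortfalls = 0.453782; P₁ averages over all N: 0.453782 / 7 = 0.0648.

0.0648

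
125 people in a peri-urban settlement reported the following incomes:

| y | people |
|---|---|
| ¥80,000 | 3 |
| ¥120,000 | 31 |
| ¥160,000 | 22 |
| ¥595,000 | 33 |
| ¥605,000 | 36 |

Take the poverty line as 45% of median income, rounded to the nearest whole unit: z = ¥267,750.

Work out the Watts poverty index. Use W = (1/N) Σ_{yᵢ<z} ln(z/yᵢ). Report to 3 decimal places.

Below the line: 3×¥80,000, 31×¥120,000, 22×¥160,000 (q = 56 of N = 125).
Log shortfalls: ln(267750/80000) = 1.2080 (×3); ln(267750/120000) = 0.8026 (×31); ln(267750/160000) = 0.5149 (×22).
W = 39.830860 / 125 = 0.319.

0.319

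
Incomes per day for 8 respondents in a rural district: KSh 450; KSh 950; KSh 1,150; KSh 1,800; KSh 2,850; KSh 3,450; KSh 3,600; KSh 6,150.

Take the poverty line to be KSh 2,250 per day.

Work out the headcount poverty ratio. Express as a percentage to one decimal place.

4 of the 8 respondents have income below KSh 2,250.
H = 4/8 = 50.0%.

50.0%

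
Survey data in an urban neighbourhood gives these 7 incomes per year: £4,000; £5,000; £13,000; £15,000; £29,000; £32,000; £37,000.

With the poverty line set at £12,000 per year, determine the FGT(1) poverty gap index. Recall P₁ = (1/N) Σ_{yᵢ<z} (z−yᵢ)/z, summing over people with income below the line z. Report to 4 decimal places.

0.1786

Below the line: £4,000, £5,000 (q = 2 of N = 7).
Relative gaps: (12000−4000)/12000 = 0.6667; (12000−5000)/12000 = 0.5833.
Σ = 1.250000. Dividing by the full population N = 7 gives P₁ = 0.1786.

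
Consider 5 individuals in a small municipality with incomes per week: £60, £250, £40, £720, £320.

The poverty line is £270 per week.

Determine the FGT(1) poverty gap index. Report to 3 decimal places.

Poor units: £40, £60, £250 (q = 3 of N = 5).
Shortfall ratios: (270−40)/270 = 0.8519; (270−60)/270 = 0.7778; (270−250)/270 = 0.0741.
Sum of shortfalls = 1.703704; P₁ averages over all N: 1.703704 / 5 = 0.341.

0.341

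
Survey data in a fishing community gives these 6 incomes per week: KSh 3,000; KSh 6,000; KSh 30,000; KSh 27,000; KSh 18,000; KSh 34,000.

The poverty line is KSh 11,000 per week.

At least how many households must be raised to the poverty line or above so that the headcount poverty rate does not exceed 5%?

2 of the 6 households are poor, so H = 2/6 = 0.333.
A headcount ratio of at most 5% allows at most ⌊0.05 × 6⌋ = 0 poor households.
So at least 2 − 0 = 2 must be lifted.

2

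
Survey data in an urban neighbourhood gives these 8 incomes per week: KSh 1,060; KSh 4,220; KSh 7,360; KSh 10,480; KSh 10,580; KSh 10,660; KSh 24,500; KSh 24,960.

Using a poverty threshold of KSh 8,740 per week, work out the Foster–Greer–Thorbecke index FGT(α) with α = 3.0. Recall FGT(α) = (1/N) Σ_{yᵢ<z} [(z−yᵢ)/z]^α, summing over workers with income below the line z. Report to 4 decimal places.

Poor units: KSh 1,060, KSh 4,220, KSh 7,360 (q = 3 of N = 8).
Relative gaps: (8740−1060)/8740 = 0.8787; (8740−4220)/8740 = 0.5172; (8740−7360)/8740 = 0.1579.
Raised to α = 3.0: 0.67850; 0.13832; 0.00394.
Sum = 0.820754; FGT(3.0) = 0.820754 / 8 = 0.1026.

0.1026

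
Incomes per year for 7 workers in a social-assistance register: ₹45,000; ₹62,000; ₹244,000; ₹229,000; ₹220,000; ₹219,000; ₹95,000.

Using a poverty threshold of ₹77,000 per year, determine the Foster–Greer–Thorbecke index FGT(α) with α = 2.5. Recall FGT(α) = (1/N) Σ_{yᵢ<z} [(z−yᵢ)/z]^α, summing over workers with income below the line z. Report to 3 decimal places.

Below z: ₹45,000, ₹62,000 (q = 2 of N = 7).
Gap ratios (z−y)/z: (77000−45000)/77000 = 0.4156; (77000−62000)/77000 = 0.1948.
Raised to α = 2.5: 0.11134; 0.01675.
Sum = 0.128089; FGT(2.5) = 0.128089 / 7 = 0.018.

0.018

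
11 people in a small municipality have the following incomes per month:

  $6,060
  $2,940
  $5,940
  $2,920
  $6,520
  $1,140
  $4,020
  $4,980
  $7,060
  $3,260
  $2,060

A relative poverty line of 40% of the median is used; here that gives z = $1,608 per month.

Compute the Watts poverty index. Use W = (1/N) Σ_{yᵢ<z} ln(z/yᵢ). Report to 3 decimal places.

0.031

Below z: $1,140 (q = 1 of N = 11).
Log shortfalls: ln(1608/1140) = 0.3440.
W = 0.343963 / 11 = 0.031.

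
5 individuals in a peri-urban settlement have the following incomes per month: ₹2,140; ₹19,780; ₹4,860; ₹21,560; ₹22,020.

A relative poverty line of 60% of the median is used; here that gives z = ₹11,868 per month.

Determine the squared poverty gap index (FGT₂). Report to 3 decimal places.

Incomes under z: ₹2,140, ₹4,860 (q = 2 of N = 5).
Gap ratios (z−y)/z: (11868−2140)/11868 = 0.8197; (11868−4860)/11868 = 0.5905.
Squared: 0.6719; 0.3487.
Sum = 1.020565; P₂ = 1.020565 / 5 = 0.204.

0.204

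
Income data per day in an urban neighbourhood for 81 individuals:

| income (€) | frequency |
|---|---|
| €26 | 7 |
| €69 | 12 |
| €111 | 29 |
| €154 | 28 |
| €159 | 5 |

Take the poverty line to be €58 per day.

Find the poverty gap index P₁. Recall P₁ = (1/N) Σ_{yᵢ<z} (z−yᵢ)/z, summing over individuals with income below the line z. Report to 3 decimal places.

0.048

Below the line: 7×€26 (q = 7 of N = 81).
Shortfall ratios: (58−26)/58 = 0.5517 (×7).
Sum of shortfalls = 3.862069; P₁ averages over all N: 3.862069 / 81 = 0.048.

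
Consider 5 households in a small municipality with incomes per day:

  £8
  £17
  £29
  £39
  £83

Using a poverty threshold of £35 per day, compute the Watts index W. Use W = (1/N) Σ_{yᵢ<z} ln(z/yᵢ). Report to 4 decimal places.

0.4772

Below z: £8, £17, £29 (q = 3 of N = 5).
Log gaps: ln(35/8) = 1.4759; ln(35/17) = 0.7221; ln(35/29) = 0.1881.
W = 2.386093 / 5 = 0.4772.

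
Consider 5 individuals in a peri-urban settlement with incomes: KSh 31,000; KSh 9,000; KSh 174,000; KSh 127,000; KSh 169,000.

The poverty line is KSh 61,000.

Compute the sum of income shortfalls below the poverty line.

Below the line: KSh 9,000, KSh 31,000 (q = 2 of N = 5).
Individual gaps: 61000−9000 = 52000; 61000−31000 = 30000.
Aggregate gap = KSh 82,000.

KSh 82,000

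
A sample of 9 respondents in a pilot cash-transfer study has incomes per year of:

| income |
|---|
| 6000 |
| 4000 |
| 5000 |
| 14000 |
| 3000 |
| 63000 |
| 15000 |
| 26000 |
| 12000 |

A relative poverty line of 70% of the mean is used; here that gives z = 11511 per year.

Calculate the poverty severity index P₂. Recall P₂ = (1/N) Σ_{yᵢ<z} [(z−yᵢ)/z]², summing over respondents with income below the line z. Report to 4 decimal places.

Poor units: 3000, 4000, 5000, 6000 (q = 4 of N = 9).
Normalized shortfalls: (11511−3000)/11511 = 0.7394; (11511−4000)/11511 = 0.6525; (11511−5000)/11511 = 0.5656; (11511−6000)/11511 = 0.4788.
Squared: 0.5467; 0.4258; 0.3199; 0.2292.
Sum = 1.521598; P₂ = 1.521598 / 9 = 0.1691.

0.1691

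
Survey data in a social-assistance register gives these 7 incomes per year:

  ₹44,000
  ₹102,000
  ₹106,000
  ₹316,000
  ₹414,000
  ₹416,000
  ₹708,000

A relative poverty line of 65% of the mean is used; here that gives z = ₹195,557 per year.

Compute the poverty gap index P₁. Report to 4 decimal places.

Poor units: ₹44,000, ₹102,000, ₹106,000 (q = 3 of N = 7).
Relative gaps: (195557−44000)/195557 = 0.7750; (195557−102000)/195557 = 0.4784; (195557−106000)/195557 = 0.4580.
Sum of shortfalls = 1.711373; P₁ averages over all N: 1.711373 / 7 = 0.2445.

0.2445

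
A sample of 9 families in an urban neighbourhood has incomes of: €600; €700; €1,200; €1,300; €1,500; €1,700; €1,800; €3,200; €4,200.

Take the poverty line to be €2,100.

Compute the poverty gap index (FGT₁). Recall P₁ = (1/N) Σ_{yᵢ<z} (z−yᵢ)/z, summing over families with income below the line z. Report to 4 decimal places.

0.3122

Below z: €600, €700, €1,200, €1,300, €1,500, €1,700, €1,800 (q = 7 of N = 9).
Relative gaps: (2100−600)/2100 = 0.7143; (2100−700)/2100 = 0.6667; (2100−1200)/2100 = 0.4286; (2100−1300)/2100 = 0.3810; (2100−1500)/2100 = 0.2857; (2100−1700)/2100 = 0.1905; (2100−1800)/2100 = 0.1429.
Sum of shortfalls = 2.809524; P₁ averages over all N: 2.809524 / 9 = 0.3122.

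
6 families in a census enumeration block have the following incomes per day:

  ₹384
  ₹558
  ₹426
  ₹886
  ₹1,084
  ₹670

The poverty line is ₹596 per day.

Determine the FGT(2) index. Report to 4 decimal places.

0.0353

Below the line: ₹384, ₹426, ₹558 (q = 3 of N = 6).
Gap ratios (z−y)/z: (596−384)/596 = 0.3557; (596−426)/596 = 0.2852; (596−558)/596 = 0.0638.
Squared: 0.1265; 0.0814; 0.0041.
Sum = 0.211950; P₂ = 0.211950 / 6 = 0.0353.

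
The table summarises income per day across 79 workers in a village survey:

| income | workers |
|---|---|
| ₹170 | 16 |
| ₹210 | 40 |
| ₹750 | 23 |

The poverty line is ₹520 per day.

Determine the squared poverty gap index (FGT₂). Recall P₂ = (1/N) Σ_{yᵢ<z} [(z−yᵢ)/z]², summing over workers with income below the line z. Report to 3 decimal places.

0.272

Incomes under z: 16×₹170, 40×₹210 (q = 56 of N = 79).
Normalized shortfalls: (520−170)/520 = 0.6731 (×16); (520−210)/520 = 0.5962 (×40).
Squared: 0.4530 (×16); 0.3554 (×40).
Sum = 21.464497; P₂ = 21.464497 / 79 = 0.272.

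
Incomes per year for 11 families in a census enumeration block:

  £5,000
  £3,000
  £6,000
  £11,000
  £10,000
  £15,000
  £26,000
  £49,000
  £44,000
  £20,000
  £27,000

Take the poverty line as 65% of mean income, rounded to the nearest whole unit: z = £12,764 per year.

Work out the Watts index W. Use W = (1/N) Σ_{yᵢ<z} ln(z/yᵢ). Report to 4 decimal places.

0.3212

Incomes under z: £3,000, £5,000, £6,000, £10,000, £11,000 (q = 5 of N = 11).
ln(z/y) terms: ln(12764/3000) = 1.4480; ln(12764/5000) = 0.9372; ln(12764/6000) = 0.7549; ln(12764/10000) = 0.2440; ln(12764/11000) = 0.1487.
W = 3.532854 / 11 = 0.3212.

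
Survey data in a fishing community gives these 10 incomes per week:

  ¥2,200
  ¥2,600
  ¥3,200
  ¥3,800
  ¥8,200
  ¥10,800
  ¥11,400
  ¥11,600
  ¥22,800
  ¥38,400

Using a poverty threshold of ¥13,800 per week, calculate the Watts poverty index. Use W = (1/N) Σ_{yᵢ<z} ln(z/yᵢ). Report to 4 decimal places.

Below the line: ¥2,200, ¥2,600, ¥3,200, ¥3,800, ¥8,200, ¥10,800, ¥11,400, ¥11,600 (q = 8 of N = 10).
Log gaps: ln(13800/2200) = 1.8362; ln(13800/2600) = 1.6692; ln(13800/3200) = 1.4615; ln(13800/3800) = 1.2897; ln(13800/8200) = 0.5205; ln(13800/10800) = 0.2451; ln(13800/11400) = 0.1911; ln(13800/11600) = 0.1737.
W = 7.386929 / 10 = 0.7387.

0.7387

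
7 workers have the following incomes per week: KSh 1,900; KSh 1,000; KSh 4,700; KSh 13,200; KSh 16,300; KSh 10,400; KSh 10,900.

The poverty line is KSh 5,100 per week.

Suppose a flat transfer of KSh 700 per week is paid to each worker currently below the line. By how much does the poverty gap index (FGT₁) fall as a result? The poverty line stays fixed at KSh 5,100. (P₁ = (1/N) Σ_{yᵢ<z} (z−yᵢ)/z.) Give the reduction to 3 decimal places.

Before: below the line — KSh 1,000, KSh 1,900, KSh 4,700; poverty gap index (FGT₁) = 0.21569.
After the KSh 700 transfer: below the line — KSh 1,700, KSh 2,600; poverty gap index (FGT₁) = 0.16527.
Reduction = 0.21569 − 0.16527 = 0.050.

0.050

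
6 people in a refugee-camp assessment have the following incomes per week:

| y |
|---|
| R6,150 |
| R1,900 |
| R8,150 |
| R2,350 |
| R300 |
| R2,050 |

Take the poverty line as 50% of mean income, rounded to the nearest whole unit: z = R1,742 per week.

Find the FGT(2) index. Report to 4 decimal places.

Incomes under z: R300 (q = 1 of N = 6).
Relative gaps: (1742−300)/1742 = 0.8278.
Squared: 0.6852.
Sum = 0.685227; P₂ = 0.685227 / 6 = 0.1142.

0.1142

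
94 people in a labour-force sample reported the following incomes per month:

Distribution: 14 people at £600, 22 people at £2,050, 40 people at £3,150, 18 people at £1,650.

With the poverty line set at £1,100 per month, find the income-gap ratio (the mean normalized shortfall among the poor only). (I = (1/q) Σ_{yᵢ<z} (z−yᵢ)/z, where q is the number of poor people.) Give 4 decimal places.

Below z: 14×£600 (q = 14 of N = 94).
Shortfall ratios (z−y)/z: 0.4545 (×14); sum = 6.363636.
The income-gap ratio divides by q (the poor only): 6.363636 / 14 = 0.4545.

0.4545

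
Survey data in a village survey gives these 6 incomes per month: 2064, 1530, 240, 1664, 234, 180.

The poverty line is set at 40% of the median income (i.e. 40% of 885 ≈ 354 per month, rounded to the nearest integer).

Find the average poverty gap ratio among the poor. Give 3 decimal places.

0.384

Below the line: 180, 234, 240 (q = 3 of N = 6).
Shortfall ratios (z−y)/z: 0.4915, 0.3390, 0.3220; sum = 1.152542.
I averages over the q = 3 poor units only: 1.152542 / 3 = 0.384.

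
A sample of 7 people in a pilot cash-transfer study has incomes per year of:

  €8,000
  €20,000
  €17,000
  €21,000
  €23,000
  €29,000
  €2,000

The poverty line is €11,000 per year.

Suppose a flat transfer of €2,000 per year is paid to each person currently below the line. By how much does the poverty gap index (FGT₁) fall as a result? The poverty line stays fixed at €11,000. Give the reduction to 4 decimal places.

0.0519

Before: below the line — €2,000, €8,000; poverty gap index (FGT₁) = 0.155844.
After the €2,000 transfer: below the line — €4,000, €10,000; poverty gap index (FGT₁) = 0.103896.
Reduction = 0.155844 − 0.103896 = 0.0519.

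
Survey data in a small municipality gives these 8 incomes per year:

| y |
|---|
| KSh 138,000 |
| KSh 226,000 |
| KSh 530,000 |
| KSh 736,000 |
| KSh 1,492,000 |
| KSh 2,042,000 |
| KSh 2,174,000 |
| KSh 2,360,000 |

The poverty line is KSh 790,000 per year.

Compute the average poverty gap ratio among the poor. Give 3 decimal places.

Below z: KSh 138,000, KSh 226,000, KSh 530,000, KSh 736,000 (q = 4 of N = 8).
Relative gaps: 0.8253, 0.7139, 0.3291, 0.0684; sum = 1.936709.
I averages over the q = 4 poor units only: 1.936709 / 4 = 0.484.

0.484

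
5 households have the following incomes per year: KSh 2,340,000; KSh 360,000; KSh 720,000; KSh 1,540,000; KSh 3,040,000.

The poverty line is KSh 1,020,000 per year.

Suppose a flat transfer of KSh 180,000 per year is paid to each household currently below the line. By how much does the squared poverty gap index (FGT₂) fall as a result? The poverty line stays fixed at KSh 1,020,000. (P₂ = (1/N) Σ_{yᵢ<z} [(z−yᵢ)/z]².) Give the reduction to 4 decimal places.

Before: below the line — KSh 360,000, KSh 720,000; squared poverty gap index (FGT₂) = 0.101038.
After the KSh 180,000 transfer: below the line — KSh 540,000, KSh 900,000; squared poverty gap index (FGT₂) = 0.047059.
Reduction = 0.101038 − 0.047059 = 0.0540.

0.0540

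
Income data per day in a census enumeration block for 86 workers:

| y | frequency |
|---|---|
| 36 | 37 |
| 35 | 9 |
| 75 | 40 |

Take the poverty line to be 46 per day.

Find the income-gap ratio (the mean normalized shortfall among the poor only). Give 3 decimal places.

Poor units: 9×35, 37×36 (q = 46 of N = 86).
Shortfall ratios (z−y)/z: 0.2391 (×9), 0.2174 (×37); sum = 10.195652.
I averages over the q = 46 poor units only: 10.195652 / 46 = 0.222.

0.222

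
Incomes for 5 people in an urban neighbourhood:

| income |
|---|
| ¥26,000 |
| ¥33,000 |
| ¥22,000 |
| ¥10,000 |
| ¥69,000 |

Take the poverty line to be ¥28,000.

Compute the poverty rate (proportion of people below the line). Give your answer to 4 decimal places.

0.6000

3 of the 5 people have income below ¥28,000.
H = 3/5 = 0.6000.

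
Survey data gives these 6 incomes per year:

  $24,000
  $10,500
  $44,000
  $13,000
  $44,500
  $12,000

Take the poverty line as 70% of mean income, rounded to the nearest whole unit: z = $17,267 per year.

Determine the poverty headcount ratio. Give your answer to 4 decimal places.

0.5000

3 of the 6 households have income below $17,267.
H = 3/6 = 0.5000.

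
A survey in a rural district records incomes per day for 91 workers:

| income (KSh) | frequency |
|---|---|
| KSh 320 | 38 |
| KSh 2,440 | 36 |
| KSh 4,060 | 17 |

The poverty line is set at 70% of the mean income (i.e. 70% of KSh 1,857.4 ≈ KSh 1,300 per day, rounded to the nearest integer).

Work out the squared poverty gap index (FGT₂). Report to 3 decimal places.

Below the line: 38×KSh 320 (q = 38 of N = 91).
Normalized shortfalls: (1300−320)/1300 = 0.7538 (×38).
Squared: 0.5683 (×38).
Sum = 21.594793; P₂ = 21.594793 / 91 = 0.237.

0.237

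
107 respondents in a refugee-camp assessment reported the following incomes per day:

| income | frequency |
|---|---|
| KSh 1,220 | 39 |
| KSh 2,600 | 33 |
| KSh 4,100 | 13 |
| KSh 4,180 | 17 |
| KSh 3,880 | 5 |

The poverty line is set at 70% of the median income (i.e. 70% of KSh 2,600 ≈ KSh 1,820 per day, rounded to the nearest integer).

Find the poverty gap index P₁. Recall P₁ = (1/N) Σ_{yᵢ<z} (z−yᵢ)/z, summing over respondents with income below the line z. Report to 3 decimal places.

Below the line: 39×KSh 1,220 (q = 39 of N = 107).
Shortfall ratios: (1820−1220)/1820 = 0.3297 (×39).
Σ = 12.857143. Dividing by the full population N = 107 gives P₁ = 0.120.

0.120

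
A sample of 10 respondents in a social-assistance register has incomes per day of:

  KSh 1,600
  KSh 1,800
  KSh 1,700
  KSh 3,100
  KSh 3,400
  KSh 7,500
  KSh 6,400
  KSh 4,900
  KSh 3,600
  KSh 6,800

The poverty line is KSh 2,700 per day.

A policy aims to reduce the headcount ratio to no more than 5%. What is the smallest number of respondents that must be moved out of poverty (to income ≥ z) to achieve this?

Currently q = 3 of N = 10 are below the line (H = 0.300).
A headcount ratio of at most 5% allows at most ⌊0.05 × 10⌋ = 0 poor respondents.
So at least 3 − 0 = 3 must be lifted.

3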